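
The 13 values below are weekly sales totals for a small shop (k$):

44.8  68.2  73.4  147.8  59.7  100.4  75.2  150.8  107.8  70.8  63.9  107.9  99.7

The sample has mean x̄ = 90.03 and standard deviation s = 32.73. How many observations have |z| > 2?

0

Cutoffs: x̄ ± 2s = [24.57, 155.49].
Every value lies within the cutoffs.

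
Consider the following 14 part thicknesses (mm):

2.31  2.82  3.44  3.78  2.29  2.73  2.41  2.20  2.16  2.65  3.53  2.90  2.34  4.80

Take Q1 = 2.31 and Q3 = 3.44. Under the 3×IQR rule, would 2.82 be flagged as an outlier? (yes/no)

IQR = Q3 − Q1 = 3.44 − 2.31 = 1.13.
Lower fence = Q1 − 3·IQR = 2.31 − 3.39 = -1.08.
Upper fence = Q3 + 3·IQR = 3.44 + 3.39 = 6.83.
2.82 lies within [-1.08, 6.83].

no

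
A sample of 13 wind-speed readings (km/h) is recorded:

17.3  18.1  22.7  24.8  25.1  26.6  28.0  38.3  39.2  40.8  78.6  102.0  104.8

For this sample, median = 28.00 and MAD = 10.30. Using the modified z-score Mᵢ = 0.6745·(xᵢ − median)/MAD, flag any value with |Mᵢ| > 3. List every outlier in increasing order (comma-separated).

|Mᵢ| > 3 ⇔ |xᵢ − 28.00| > 3·10.30/0.6745 = 45.81.
So outliers lie outside [-17.81, 73.81].
78.6: M = 3.31 → outlier.
102.0: M = 4.85 → outlier.
104.8: M = 5.03 → outlier.

78.6, 102.0, 104.8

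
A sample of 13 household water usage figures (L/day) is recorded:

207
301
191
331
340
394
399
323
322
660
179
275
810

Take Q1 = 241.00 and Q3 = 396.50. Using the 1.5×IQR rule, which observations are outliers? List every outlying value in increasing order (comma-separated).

IQR = Q3 − Q1 = 396.50 − 241.00 = 155.50.
Lower fence = Q1 − 1.5·IQR = 241.00 − 233.25 = 7.75.
Upper fence = Q3 + 1.5·IQR = 396.50 + 233.25 = 629.75.
660 > 629.75 → outlier.
810 > 629.75 → outlier.
All remaining values lie within [7.75, 629.75].

660, 810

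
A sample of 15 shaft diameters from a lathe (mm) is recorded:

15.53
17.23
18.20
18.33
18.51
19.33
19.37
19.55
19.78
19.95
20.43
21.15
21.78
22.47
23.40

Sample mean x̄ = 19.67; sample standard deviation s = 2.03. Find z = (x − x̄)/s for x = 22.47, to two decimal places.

1.38

z = (22.47 − 19.67) / 2.03 = 1.38.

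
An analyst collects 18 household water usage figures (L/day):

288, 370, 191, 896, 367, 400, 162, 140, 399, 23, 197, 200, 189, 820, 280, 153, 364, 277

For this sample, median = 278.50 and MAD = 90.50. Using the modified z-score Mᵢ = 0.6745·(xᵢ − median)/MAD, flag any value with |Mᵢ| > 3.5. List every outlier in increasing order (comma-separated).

820, 896

|Mᵢ| > 3.5 ⇔ |xᵢ − 278.50| > 3.5·90.50/0.6745 = 469.61.
So outliers lie outside [-191.11, 748.11].
820: M = 4.04 → outlier.
896: M = 4.60 → outlier.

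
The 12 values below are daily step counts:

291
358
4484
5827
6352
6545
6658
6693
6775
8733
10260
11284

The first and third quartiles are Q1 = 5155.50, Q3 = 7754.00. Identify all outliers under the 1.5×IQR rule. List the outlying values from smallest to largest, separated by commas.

IQR = Q3 − Q1 = 7754.00 − 5155.50 = 2598.50.
Lower fence = Q1 − 1.5·IQR = 5155.50 − 3897.75 = 1257.75.
Upper fence = Q3 + 1.5·IQR = 7754.00 + 3897.75 = 11651.75.
291 < 1257.75 → outlier.
358 < 1257.75 → outlier.
All remaining values lie within [1257.75, 11651.75].

291, 358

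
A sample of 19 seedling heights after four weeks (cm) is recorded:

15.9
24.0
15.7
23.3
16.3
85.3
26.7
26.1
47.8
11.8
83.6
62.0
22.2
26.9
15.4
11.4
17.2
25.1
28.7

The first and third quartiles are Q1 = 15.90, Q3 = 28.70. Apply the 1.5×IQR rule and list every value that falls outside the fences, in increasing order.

62.0, 83.6, 85.3

IQR = Q3 − Q1 = 28.70 − 15.90 = 12.80.
Lower fence = Q1 − 1.5·IQR = 15.90 − 19.20 = -3.30.
Upper fence = Q3 + 1.5·IQR = 28.70 + 19.20 = 47.90.
62.0 > 47.90 → outlier.
83.6 > 47.90 → outlier.
85.3 > 47.90 → outlier.
All remaining values lie within [-3.30, 47.90].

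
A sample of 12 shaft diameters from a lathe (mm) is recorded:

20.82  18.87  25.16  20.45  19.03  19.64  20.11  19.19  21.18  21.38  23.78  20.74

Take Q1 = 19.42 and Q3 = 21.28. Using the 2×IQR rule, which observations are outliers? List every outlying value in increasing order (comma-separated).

IQR = Q3 − Q1 = 21.28 − 19.42 = 1.86.
Lower fence = Q1 − 2·IQR = 19.42 − 3.72 = 15.70.
Upper fence = Q3 + 2·IQR = 21.28 + 3.72 = 25.00.
25.16 > 25.00 → outlier.
All remaining values lie within [15.70, 25.00].

25.16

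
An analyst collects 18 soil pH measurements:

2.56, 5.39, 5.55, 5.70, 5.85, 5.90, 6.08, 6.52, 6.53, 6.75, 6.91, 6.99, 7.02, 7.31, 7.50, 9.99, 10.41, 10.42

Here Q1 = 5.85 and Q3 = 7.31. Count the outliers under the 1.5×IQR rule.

4

IQR = 1.46; fences at 5.85 − 2.19 = 3.66 and 7.31 + 2.19 = 9.50.
Outside the cutoffs: 2.56, 9.99, 10.41, 10.42.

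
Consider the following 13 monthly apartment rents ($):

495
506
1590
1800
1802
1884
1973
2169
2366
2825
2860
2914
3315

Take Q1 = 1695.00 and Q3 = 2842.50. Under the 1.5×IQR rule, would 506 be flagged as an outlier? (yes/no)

no

IQR = Q3 − Q1 = 2842.50 − 1695.00 = 1147.50.
Lower fence = Q1 − 1.5·IQR = 1695.00 − 1721.25 = -26.25.
Upper fence = Q3 + 1.5·IQR = 2842.50 + 1721.25 = 4563.75.
506 lies within [-26.25, 4563.75].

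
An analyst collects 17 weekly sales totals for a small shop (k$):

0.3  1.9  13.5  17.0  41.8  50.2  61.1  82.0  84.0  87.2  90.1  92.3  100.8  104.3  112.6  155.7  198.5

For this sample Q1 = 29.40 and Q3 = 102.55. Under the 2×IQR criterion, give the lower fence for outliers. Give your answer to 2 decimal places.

IQR = Q3 − Q1 = 102.55 − 29.40 = 73.15.
Lower fence = Q1 − 2·IQR = 29.40 − 146.30 = -116.90.
Upper fence = Q3 + 2·IQR = 102.55 + 146.30 = 248.85.

-116.90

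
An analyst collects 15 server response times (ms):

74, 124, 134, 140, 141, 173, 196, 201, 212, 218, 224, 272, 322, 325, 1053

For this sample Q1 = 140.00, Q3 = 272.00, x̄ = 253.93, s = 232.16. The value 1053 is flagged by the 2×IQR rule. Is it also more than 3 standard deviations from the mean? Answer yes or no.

z = (1053 − 253.93) / 232.16 = 3.44.
|z| = 3.44 > 3.

yes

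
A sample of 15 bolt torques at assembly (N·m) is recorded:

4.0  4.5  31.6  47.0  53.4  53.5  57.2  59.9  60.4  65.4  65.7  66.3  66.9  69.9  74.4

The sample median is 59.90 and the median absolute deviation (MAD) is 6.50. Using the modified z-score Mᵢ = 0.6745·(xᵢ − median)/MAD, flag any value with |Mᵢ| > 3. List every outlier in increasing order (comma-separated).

|Mᵢ| > 3 ⇔ |xᵢ − 59.90| > 3·6.50/0.6745 = 28.91.
So outliers lie outside [30.99, 88.81].
4.0: M = -5.80 → outlier.
4.5: M = -5.75 → outlier.

4.0, 4.5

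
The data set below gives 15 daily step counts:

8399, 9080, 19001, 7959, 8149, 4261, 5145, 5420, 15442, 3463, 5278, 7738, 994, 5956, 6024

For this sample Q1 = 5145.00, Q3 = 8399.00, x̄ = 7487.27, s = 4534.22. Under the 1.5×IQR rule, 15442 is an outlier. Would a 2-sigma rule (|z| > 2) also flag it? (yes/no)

z = (15442 − 7487.27) / 4534.22 = 1.75.
|z| = 1.75 ≤ 2.

no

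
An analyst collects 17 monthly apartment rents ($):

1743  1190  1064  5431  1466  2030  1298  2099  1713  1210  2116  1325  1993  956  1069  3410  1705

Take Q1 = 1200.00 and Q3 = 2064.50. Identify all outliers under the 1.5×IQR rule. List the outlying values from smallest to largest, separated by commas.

3410, 5431

IQR = Q3 − Q1 = 2064.50 − 1200.00 = 864.50.
Lower fence = Q1 − 1.5·IQR = 1200.00 − 1296.75 = -96.75.
Upper fence = Q3 + 1.5·IQR = 2064.50 + 1296.75 = 3361.25.
3410 > 3361.25 → outlier.
5431 > 3361.25 → outlier.
All remaining values lie within [-96.75, 3361.25].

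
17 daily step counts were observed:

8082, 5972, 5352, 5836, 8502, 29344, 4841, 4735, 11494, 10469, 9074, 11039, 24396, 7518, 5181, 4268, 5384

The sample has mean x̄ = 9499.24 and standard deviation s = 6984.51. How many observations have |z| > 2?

Cutoffs: x̄ ± 2s = [-4469.78, 23468.26].
Outside the cutoffs: 24396, 29344.

2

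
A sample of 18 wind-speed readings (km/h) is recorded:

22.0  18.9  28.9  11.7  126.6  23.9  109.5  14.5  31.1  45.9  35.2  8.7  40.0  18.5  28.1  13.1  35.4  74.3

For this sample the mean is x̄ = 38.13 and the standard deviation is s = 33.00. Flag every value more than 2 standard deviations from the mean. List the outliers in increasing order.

109.5, 126.6

Cutoffs at x̄ ± 2s: 38.13 ± 2·33.00 = [-27.87, 104.13].
109.5: z = 2.16, |z| > 2 → outlier.
126.6: z = 2.68, |z| > 2 → outlier.
Every other value lies within [-27.87, 104.13].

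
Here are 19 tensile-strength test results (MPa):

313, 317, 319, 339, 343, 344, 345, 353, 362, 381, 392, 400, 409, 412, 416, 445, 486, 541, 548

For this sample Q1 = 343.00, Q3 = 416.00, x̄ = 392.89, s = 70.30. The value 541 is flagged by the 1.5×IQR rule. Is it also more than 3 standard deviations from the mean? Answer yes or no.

no

z = (541 − 392.89) / 70.30 = 2.11.
|z| = 2.11 ≤ 3.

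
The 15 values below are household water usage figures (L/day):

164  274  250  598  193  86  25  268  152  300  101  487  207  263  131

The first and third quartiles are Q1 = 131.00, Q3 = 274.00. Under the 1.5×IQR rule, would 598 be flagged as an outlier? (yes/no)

yes

IQR = Q3 − Q1 = 274.00 − 131.00 = 143.00.
Lower fence = Q1 − 1.5·IQR = 131.00 − 214.50 = -83.50.
Upper fence = Q3 + 1.5·IQR = 274.00 + 214.50 = 488.50.
598 lies above the upper fence.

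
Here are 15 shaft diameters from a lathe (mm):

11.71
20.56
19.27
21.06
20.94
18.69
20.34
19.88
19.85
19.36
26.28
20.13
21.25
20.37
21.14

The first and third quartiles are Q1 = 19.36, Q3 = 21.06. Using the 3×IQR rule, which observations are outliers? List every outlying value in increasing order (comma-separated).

IQR = Q3 − Q1 = 21.06 − 19.36 = 1.70.
Lower fence = Q1 − 3·IQR = 19.36 − 5.10 = 14.26.
Upper fence = Q3 + 3·IQR = 21.06 + 5.10 = 26.16.
11.71 < 14.26 → outlier.
26.28 > 26.16 → outlier.
All remaining values lie within [14.26, 26.16].

11.71, 26.28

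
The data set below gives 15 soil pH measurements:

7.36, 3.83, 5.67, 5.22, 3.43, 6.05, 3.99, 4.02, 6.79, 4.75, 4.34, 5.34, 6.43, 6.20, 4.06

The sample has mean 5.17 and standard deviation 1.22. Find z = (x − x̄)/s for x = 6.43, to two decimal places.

1.03

z = (6.43 − 5.17) / 1.22 = 1.03.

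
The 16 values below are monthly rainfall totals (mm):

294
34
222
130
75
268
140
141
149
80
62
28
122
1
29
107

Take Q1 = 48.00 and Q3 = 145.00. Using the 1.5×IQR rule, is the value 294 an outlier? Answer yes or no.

IQR = Q3 − Q1 = 145.00 − 48.00 = 97.00.
Lower fence = Q1 − 1.5·IQR = 48.00 − 145.50 = -97.50.
Upper fence = Q3 + 1.5·IQR = 145.00 + 145.50 = 290.50.
294 lies above the upper fence.

yes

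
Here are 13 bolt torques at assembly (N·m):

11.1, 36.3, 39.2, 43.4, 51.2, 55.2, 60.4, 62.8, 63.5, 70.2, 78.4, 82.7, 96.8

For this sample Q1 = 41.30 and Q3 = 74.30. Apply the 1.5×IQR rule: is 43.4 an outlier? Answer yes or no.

IQR = Q3 − Q1 = 74.30 − 41.30 = 33.00.
Lower fence = Q1 − 1.5·IQR = 41.30 − 49.50 = -8.20.
Upper fence = Q3 + 1.5·IQR = 74.30 + 49.50 = 123.80.
43.4 lies within [-8.20, 123.80].

no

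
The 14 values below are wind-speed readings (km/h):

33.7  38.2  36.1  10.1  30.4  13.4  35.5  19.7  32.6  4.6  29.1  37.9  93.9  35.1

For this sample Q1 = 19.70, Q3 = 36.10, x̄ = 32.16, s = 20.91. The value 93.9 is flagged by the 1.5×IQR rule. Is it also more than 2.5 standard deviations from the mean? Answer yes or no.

z = (93.9 − 32.16) / 20.91 = 2.95.
|z| = 2.95 > 2.5.

yes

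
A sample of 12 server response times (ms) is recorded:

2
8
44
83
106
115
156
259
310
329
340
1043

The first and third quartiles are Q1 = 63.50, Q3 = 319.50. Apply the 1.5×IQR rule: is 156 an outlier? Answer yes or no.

IQR = Q3 − Q1 = 319.50 − 63.50 = 256.00.
Lower fence = Q1 − 1.5·IQR = 63.50 − 384.00 = -320.50.
Upper fence = Q3 + 1.5·IQR = 319.50 + 384.00 = 703.50.
156 lies within [-320.50, 703.50].

no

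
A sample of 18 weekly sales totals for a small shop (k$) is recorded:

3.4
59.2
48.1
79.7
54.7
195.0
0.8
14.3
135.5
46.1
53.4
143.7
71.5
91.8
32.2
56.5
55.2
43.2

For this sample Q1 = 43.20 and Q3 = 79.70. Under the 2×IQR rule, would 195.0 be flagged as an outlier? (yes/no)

IQR = Q3 − Q1 = 79.70 − 43.20 = 36.50.
Lower fence = Q1 − 2·IQR = 43.20 − 73.00 = -29.80.
Upper fence = Q3 + 2·IQR = 79.70 + 73.00 = 152.70.
195.0 lies above the upper fence.

yes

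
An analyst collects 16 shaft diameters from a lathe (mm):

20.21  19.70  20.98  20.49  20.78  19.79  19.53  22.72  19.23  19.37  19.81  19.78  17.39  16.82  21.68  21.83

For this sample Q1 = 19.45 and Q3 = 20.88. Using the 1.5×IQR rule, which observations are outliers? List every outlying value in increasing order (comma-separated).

16.82

IQR = Q3 − Q1 = 20.88 − 19.45 = 1.43.
Lower fence = Q1 − 1.5·IQR = 19.45 − 2.145 = 17.305.
Upper fence = Q3 + 1.5·IQR = 20.88 + 2.145 = 23.025.
16.82 < 17.305 → outlier.
All remaining values lie within [17.305, 23.025].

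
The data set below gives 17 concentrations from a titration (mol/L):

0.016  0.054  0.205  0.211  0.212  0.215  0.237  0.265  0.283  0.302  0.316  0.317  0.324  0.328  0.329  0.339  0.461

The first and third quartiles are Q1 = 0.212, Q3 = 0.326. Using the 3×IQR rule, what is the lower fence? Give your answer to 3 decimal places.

-0.130

IQR = Q3 − Q1 = 0.326 − 0.212 = 0.114.
Lower fence = Q1 − 3·IQR = 0.212 − 0.342 = -0.130.
Upper fence = Q3 + 3·IQR = 0.326 + 0.342 = 0.668.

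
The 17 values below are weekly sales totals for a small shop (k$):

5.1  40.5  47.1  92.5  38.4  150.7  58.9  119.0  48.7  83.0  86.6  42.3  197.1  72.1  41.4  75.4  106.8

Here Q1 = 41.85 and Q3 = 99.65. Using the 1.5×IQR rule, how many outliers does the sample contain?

IQR = 57.80; fences at 41.85 − 86.70 = -44.85 and 99.65 + 86.70 = 186.35.
Outside the cutoffs: 197.1.

1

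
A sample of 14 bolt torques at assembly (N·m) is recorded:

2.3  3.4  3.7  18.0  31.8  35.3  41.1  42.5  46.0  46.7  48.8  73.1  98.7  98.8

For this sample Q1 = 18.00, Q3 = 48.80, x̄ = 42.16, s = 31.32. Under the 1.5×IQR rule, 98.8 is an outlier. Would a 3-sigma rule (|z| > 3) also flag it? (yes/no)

no

z = (98.8 − 42.16) / 31.32 = 1.81.
|z| = 1.81 ≤ 3.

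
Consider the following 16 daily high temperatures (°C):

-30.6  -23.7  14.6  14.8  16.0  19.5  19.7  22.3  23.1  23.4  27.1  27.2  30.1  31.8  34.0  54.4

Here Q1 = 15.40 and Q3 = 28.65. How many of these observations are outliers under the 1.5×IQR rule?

IQR = 13.25; fences at 15.40 − 19.875 = -4.475 and 28.65 + 19.875 = 48.525.
Outside the cutoffs: -30.6, -23.7, 54.4.

3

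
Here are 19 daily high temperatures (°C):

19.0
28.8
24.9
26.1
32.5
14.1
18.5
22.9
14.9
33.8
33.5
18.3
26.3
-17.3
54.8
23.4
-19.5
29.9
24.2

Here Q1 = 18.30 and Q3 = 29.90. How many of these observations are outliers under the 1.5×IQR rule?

IQR = 11.60; fences at 18.30 − 17.40 = 0.90 and 29.90 + 17.40 = 47.30.
Outside the cutoffs: -19.5, -17.3, 54.8.

3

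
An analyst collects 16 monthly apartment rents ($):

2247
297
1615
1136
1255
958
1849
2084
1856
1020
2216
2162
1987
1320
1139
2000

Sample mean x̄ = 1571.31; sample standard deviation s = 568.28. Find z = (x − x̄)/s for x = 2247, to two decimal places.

1.19

z = (2247 − 1571.31) / 568.28 = 1.19.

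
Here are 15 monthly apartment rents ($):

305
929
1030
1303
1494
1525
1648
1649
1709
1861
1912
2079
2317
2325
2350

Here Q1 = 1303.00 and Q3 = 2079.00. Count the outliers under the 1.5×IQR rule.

IQR = 776.00; fences at 1303.00 − 1164.00 = 139.00 and 2079.00 + 1164.00 = 3243.00.
Every value lies within the cutoffs.

0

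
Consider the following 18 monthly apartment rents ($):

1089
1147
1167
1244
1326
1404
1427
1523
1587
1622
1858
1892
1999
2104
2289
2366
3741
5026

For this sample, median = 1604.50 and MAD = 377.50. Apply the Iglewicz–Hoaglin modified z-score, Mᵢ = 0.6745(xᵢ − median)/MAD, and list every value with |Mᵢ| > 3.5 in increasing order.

|Mᵢ| > 3.5 ⇔ |xᵢ − 1604.50| > 3.5·377.50/0.6745 = 1958.86.
So outliers lie outside [-354.36, 3563.36].
3741: M = 3.82 → outlier.
5026: M = 6.11 → outlier.

3741, 5026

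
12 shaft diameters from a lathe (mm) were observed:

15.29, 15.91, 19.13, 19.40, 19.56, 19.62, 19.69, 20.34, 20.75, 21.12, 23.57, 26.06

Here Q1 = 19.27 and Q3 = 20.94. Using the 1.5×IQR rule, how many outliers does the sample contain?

4

IQR = 1.67; fences at 19.27 − 2.505 = 16.765 and 20.94 + 2.505 = 23.445.
Outside the cutoffs: 15.29, 15.91, 23.57, 26.06.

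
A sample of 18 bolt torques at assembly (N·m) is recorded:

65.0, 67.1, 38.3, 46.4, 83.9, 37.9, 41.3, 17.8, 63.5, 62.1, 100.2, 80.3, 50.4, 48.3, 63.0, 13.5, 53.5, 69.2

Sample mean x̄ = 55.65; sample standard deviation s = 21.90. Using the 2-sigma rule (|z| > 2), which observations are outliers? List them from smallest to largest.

Cutoffs at x̄ ± 2s: 55.65 ± 2·21.90 = [11.85, 99.45].
100.2: z = 2.03, |z| > 2 → outlier.
Every other value lies within [11.85, 99.45].

100.2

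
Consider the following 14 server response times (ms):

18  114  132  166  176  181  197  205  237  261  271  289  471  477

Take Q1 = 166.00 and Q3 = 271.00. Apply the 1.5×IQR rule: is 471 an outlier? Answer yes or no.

yes

IQR = Q3 − Q1 = 271.00 − 166.00 = 105.00.
Lower fence = Q1 − 1.5·IQR = 166.00 − 157.50 = 8.50.
Upper fence = Q3 + 1.5·IQR = 271.00 + 157.50 = 428.50.
471 lies above the upper fence.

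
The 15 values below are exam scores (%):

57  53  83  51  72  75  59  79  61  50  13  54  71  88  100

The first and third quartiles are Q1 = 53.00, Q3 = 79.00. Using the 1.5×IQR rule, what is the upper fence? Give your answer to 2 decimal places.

IQR = Q3 − Q1 = 79.00 − 53.00 = 26.00.
Lower fence = Q1 − 1.5·IQR = 53.00 − 39.00 = 14.00.
Upper fence = Q3 + 1.5·IQR = 79.00 + 39.00 = 118.00.

118.00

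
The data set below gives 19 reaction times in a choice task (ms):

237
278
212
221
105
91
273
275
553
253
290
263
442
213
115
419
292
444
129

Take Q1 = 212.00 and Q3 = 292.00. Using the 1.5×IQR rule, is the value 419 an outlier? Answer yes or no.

IQR = Q3 − Q1 = 292.00 − 212.00 = 80.00.
Lower fence = Q1 − 1.5·IQR = 212.00 − 120.00 = 92.00.
Upper fence = Q3 + 1.5·IQR = 292.00 + 120.00 = 412.00.
419 lies above the upper fence.

yes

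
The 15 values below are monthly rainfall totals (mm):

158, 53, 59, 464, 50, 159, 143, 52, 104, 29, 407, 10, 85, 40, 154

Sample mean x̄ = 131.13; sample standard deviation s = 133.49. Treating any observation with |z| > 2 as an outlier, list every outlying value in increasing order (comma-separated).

407, 464

Cutoffs at x̄ ± 2s: 131.13 ± 2·133.49 = [-135.85, 398.11].
407: z = 2.07, |z| > 2 → outlier.
464: z = 2.49, |z| > 2 → outlier.
Every other value lies within [-135.85, 398.11].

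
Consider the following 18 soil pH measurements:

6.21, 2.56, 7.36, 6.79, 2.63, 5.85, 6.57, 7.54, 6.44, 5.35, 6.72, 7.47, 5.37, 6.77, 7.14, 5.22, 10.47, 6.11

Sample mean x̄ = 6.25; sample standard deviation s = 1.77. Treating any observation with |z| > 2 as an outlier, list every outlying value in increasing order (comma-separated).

Cutoffs at x̄ ± 2s: 6.25 ± 2·1.77 = [2.71, 9.79].
2.56: z = -2.08, |z| > 2 → outlier.
2.63: z = -2.05, |z| > 2 → outlier.
10.47: z = 2.38, |z| > 2 → outlier.
Every other value lies within [2.71, 9.79].

2.56, 2.63, 10.47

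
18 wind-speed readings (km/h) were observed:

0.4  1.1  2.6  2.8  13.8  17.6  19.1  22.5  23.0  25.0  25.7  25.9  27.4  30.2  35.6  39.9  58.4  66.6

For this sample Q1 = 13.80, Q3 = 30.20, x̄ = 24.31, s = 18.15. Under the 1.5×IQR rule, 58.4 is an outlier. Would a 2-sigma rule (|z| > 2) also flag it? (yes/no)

no

z = (58.4 − 24.31) / 18.15 = 1.88.
|z| = 1.88 ≤ 2.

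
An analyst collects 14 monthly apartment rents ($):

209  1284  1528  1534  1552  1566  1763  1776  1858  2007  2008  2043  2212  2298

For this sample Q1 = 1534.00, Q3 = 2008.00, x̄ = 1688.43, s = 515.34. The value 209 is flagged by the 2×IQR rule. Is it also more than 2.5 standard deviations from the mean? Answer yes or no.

z = (209 − 1688.43) / 515.34 = -2.87.
|z| = 2.87 > 2.5.

yes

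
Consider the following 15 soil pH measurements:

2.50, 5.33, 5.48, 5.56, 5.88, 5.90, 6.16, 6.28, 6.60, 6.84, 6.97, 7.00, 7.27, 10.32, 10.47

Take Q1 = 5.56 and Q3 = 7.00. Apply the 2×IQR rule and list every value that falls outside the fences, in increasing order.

IQR = Q3 − Q1 = 7.00 − 5.56 = 1.44.
Lower fence = Q1 − 2·IQR = 5.56 − 2.88 = 2.68.
Upper fence = Q3 + 2·IQR = 7.00 + 2.88 = 9.88.
2.50 < 2.68 → outlier.
10.32 > 9.88 → outlier.
10.47 > 9.88 → outlier.
All remaining values lie within [2.68, 9.88].

2.50, 10.32, 10.47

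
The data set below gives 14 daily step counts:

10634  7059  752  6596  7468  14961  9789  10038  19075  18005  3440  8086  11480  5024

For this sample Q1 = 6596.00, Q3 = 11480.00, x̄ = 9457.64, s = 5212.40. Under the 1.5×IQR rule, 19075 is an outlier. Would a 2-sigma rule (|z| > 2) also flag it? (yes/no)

z = (19075 − 9457.64) / 5212.40 = 1.85.
|z| = 1.85 ≤ 2.

no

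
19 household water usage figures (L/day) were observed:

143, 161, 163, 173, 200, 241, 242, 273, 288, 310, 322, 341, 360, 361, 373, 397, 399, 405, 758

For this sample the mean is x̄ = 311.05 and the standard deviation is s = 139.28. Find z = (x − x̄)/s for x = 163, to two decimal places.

z = (163 − 311.05) / 139.28 = -1.06.

-1.06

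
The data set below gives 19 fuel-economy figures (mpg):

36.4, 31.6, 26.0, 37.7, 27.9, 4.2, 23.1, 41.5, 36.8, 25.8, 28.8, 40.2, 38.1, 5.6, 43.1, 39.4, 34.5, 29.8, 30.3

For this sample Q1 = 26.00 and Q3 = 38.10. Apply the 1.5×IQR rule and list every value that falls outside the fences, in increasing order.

4.2, 5.6

IQR = Q3 − Q1 = 38.10 − 26.00 = 12.10.
Lower fence = Q1 − 1.5·IQR = 26.00 − 18.15 = 7.85.
Upper fence = Q3 + 1.5·IQR = 38.10 + 18.15 = 56.25.
4.2 < 7.85 → outlier.
5.6 < 7.85 → outlier.
All remaining values lie within [7.85, 56.25].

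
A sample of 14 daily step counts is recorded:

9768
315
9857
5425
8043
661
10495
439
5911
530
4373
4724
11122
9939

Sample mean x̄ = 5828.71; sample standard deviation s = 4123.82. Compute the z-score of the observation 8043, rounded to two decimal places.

z = (8043 − 5828.71) / 4123.82 = 0.54.

0.54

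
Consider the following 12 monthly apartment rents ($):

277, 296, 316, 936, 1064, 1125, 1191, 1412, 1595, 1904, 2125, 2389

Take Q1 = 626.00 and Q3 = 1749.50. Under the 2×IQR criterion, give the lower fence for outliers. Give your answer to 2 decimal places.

-1621.00

IQR = Q3 − Q1 = 1749.50 − 626.00 = 1123.50.
Lower fence = Q1 − 2·IQR = 626.00 − 2247.00 = -1621.00.
Upper fence = Q3 + 2·IQR = 1749.50 + 2247.00 = 3996.50.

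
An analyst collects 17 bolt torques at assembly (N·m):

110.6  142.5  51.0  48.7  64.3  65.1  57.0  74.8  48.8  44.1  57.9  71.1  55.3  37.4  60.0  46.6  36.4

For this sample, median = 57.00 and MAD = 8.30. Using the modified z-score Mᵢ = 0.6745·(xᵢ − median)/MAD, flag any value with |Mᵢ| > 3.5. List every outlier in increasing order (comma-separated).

110.6, 142.5

|Mᵢ| > 3.5 ⇔ |xᵢ − 57.00| > 3.5·8.30/0.6745 = 43.07.
So outliers lie outside [13.93, 100.07].
110.6: M = 4.36 → outlier.
142.5: M = 6.95 → outlier.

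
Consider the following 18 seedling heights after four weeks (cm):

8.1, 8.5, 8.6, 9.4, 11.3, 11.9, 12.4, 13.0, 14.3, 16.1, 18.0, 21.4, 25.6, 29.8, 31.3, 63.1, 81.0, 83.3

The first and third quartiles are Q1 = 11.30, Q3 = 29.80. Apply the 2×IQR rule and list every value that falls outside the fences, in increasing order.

81.0, 83.3

IQR = Q3 − Q1 = 29.80 − 11.30 = 18.50.
Lower fence = Q1 − 2·IQR = 11.30 − 37.00 = -25.70.
Upper fence = Q3 + 2·IQR = 29.80 + 37.00 = 66.80.
81.0 > 66.80 → outlier.
83.3 > 66.80 → outlier.
All remaining values lie within [-25.70, 66.80].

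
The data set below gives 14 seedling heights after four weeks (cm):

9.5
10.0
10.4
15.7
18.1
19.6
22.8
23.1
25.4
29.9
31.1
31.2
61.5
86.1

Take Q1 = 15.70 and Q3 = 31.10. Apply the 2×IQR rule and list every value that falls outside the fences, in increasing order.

IQR = Q3 − Q1 = 31.10 − 15.70 = 15.40.
Lower fence = Q1 − 2·IQR = 15.70 − 30.80 = -15.10.
Upper fence = Q3 + 2·IQR = 31.10 + 30.80 = 61.90.
86.1 > 61.90 → outlier.
All remaining values lie within [-15.10, 61.90].

86.1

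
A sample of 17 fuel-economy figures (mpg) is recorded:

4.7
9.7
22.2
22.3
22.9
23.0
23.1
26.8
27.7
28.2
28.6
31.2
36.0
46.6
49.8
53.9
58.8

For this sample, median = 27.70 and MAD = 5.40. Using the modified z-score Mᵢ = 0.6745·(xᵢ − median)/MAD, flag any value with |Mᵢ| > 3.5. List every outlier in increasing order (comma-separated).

58.8

|Mᵢ| > 3.5 ⇔ |xᵢ − 27.70| > 3.5·5.40/0.6745 = 28.02.
So outliers lie outside [-0.32, 55.72].
58.8: M = 3.88 → outlier.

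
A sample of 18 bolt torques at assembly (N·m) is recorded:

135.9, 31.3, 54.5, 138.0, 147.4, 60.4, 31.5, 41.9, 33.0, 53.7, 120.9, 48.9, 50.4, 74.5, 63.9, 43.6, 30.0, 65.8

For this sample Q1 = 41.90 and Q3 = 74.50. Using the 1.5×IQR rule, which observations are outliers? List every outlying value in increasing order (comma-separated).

IQR = Q3 − Q1 = 74.50 − 41.90 = 32.60.
Lower fence = Q1 − 1.5·IQR = 41.90 − 48.90 = -7.00.
Upper fence = Q3 + 1.5·IQR = 74.50 + 48.90 = 123.40.
135.9 > 123.40 → outlier.
138.0 > 123.40 → outlier.
147.4 > 123.40 → outlier.
All remaining values lie within [-7.00, 123.40].

135.9, 138.0, 147.4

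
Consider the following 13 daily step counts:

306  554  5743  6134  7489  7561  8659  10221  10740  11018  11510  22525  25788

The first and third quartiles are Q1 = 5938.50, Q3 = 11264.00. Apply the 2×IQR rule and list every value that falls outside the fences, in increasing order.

IQR = Q3 − Q1 = 11264.00 − 5938.50 = 5325.50.
Lower fence = Q1 − 2·IQR = 5938.50 − 10651.00 = -4712.50.
Upper fence = Q3 + 2·IQR = 11264.00 + 10651.00 = 21915.00.
22525 > 21915.00 → outlier.
25788 > 21915.00 → outlier.
All remaining values lie within [-4712.50, 21915.00].

22525, 25788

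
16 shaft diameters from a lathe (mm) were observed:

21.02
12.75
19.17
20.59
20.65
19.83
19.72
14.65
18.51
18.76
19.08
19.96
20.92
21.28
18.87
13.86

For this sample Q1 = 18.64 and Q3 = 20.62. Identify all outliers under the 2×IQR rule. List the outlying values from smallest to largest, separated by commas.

IQR = Q3 − Q1 = 20.62 − 18.64 = 1.98.
Lower fence = Q1 − 2·IQR = 18.64 − 3.96 = 14.68.
Upper fence = Q3 + 2·IQR = 20.62 + 3.96 = 24.58.
12.75 < 14.68 → outlier.
13.86 < 14.68 → outlier.
14.65 < 14.68 → outlier.
All remaining values lie within [14.68, 24.58].

12.75, 13.86, 14.65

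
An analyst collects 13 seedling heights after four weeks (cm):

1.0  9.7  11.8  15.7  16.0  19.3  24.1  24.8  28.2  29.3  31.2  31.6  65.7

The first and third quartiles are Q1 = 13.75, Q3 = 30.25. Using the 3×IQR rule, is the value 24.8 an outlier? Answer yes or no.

no

IQR = Q3 − Q1 = 30.25 − 13.75 = 16.50.
Lower fence = Q1 − 3·IQR = 13.75 − 49.50 = -35.75.
Upper fence = Q3 + 3·IQR = 30.25 + 49.50 = 79.75.
24.8 lies within [-35.75, 79.75].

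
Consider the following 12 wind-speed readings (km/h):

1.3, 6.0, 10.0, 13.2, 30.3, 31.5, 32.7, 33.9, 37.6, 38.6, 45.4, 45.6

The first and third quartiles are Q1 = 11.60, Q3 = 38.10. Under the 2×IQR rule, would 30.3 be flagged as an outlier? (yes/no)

no

IQR = Q3 − Q1 = 38.10 − 11.60 = 26.50.
Lower fence = Q1 − 2·IQR = 11.60 − 53.00 = -41.40.
Upper fence = Q3 + 2·IQR = 38.10 + 53.00 = 91.10.
30.3 lies within [-41.40, 91.10].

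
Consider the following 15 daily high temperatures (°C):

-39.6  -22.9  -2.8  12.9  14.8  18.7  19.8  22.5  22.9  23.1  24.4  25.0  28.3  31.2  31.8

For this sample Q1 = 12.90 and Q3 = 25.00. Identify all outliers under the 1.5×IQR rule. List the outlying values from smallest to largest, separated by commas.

-39.6, -22.9

IQR = Q3 − Q1 = 25.00 − 12.90 = 12.10.
Lower fence = Q1 − 1.5·IQR = 12.90 − 18.15 = -5.25.
Upper fence = Q3 + 1.5·IQR = 25.00 + 18.15 = 43.15.
-39.6 < -5.25 → outlier.
-22.9 < -5.25 → outlier.
All remaining values lie within [-5.25, 43.15].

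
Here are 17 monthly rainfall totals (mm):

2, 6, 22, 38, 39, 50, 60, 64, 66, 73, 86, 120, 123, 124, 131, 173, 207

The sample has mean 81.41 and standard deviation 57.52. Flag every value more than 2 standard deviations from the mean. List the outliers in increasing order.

207

Cutoffs at x̄ ± 2s: 81.41 ± 2·57.52 = [-33.63, 196.45].
207: z = 2.18, |z| > 2 → outlier.
Every other value lies within [-33.63, 196.45].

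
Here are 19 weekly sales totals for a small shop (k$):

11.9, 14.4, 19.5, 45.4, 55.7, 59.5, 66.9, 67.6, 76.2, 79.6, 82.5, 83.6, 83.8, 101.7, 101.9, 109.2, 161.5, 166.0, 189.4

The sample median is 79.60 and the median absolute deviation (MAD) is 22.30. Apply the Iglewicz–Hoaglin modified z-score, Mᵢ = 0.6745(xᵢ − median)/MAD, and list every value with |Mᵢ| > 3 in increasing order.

|Mᵢ| > 3 ⇔ |xᵢ − 79.60| > 3·22.30/0.6745 = 99.18.
So outliers lie outside [-19.58, 178.78].
189.4: M = 3.32 → outlier.

189.4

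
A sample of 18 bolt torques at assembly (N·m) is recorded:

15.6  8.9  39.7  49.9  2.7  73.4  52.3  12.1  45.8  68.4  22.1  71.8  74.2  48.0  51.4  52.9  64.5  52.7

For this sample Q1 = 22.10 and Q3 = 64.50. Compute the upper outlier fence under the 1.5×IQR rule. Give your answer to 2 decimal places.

IQR = Q3 − Q1 = 64.50 − 22.10 = 42.40.
Lower fence = Q1 − 1.5·IQR = 22.10 − 63.60 = -41.50.
Upper fence = Q3 + 1.5·IQR = 64.50 + 63.60 = 128.10.

128.10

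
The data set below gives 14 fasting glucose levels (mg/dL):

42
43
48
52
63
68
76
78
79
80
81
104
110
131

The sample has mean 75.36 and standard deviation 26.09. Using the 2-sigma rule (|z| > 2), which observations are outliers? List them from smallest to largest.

Cutoffs at x̄ ± 2s: 75.36 ± 2·26.09 = [23.18, 127.54].
131: z = 2.13, |z| > 2 → outlier.
Every other value lies within [23.18, 127.54].

131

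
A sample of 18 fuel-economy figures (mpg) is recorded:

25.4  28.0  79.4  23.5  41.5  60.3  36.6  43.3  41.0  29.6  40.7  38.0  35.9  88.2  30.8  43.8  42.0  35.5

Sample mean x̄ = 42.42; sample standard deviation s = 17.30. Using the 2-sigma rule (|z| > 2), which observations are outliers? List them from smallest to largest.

Cutoffs at x̄ ± 2s: 42.42 ± 2·17.30 = [7.82, 77.02].
79.4: z = 2.14, |z| > 2 → outlier.
88.2: z = 2.65, |z| > 2 → outlier.
Every other value lies within [7.82, 77.02].

79.4, 88.2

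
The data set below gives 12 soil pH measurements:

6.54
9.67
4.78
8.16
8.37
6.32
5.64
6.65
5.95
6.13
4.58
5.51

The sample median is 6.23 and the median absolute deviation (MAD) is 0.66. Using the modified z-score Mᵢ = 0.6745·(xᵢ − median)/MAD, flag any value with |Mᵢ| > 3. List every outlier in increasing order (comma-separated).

|Mᵢ| > 3 ⇔ |xᵢ − 6.23| > 3·0.66/0.6745 = 2.94.
So outliers lie outside [3.29, 9.17].
9.67: M = 3.52 → outlier.

9.67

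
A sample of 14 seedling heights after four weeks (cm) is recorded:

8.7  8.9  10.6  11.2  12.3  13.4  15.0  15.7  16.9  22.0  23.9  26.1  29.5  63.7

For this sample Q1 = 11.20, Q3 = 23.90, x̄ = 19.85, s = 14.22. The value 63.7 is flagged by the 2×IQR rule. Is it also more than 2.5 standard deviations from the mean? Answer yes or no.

z = (63.7 − 19.85) / 14.22 = 3.08.
|z| = 3.08 > 2.5.

yes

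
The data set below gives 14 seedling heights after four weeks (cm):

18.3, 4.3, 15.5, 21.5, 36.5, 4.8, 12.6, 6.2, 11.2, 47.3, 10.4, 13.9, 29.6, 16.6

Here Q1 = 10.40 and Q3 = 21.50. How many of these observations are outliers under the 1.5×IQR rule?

IQR = 11.10; fences at 10.40 − 16.65 = -6.25 and 21.50 + 16.65 = 38.15.
Outside the cutoffs: 47.3.

1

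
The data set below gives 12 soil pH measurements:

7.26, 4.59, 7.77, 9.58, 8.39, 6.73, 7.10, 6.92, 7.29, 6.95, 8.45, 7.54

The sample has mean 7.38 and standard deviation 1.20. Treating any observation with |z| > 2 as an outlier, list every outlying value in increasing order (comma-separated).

4.59

Cutoffs at x̄ ± 2s: 7.38 ± 2·1.20 = [4.98, 9.78].
4.59: z = -2.33, |z| > 2 → outlier.
Every other value lies within [4.98, 9.78].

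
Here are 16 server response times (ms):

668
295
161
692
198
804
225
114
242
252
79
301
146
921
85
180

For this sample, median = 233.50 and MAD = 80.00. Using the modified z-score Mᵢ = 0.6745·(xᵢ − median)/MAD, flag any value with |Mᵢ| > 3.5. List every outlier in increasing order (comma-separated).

668, 692, 804, 921

|Mᵢ| > 3.5 ⇔ |xᵢ − 233.50| > 3.5·80.00/0.6745 = 415.12.
So outliers lie outside [-181.62, 648.62].
668: M = 3.66 → outlier.
692: M = 3.87 → outlier.
804: M = 4.81 → outlier.
921: M = 5.80 → outlier.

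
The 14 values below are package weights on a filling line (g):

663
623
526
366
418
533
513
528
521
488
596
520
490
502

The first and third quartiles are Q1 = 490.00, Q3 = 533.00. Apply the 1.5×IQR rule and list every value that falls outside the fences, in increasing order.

IQR = Q3 − Q1 = 533.00 − 490.00 = 43.00.
Lower fence = Q1 − 1.5·IQR = 490.00 − 64.50 = 425.50.
Upper fence = Q3 + 1.5·IQR = 533.00 + 64.50 = 597.50.
366 < 425.50 → outlier.
418 < 425.50 → outlier.
623 > 597.50 → outlier.
663 > 597.50 → outlier.
All remaining values lie within [425.50, 597.50].

366, 418, 623, 663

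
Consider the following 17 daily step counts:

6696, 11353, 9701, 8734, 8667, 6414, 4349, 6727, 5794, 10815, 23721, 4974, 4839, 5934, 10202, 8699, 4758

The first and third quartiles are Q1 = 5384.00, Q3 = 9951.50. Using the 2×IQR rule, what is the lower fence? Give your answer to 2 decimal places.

-3751.00

IQR = Q3 − Q1 = 9951.50 − 5384.00 = 4567.50.
Lower fence = Q1 − 2·IQR = 5384.00 − 9135.00 = -3751.00.
Upper fence = Q3 + 2·IQR = 9951.50 + 9135.00 = 19086.50.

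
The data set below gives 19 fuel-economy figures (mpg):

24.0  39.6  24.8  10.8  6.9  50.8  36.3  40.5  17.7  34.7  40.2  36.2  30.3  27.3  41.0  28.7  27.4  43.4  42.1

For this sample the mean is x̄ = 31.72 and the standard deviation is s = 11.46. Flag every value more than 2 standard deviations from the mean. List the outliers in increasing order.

Cutoffs at x̄ ± 2s: 31.72 ± 2·11.46 = [8.80, 54.64].
6.9: z = -2.17, |z| > 2 → outlier.
Every other value lies within [8.80, 54.64].

6.9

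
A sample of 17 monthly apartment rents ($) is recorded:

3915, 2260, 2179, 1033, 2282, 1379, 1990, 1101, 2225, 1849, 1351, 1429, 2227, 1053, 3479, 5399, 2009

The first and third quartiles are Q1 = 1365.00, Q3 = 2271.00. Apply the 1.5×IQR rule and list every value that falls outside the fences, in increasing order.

3915, 5399

IQR = Q3 − Q1 = 2271.00 − 1365.00 = 906.00.
Lower fence = Q1 − 1.5·IQR = 1365.00 − 1359.00 = 6.00.
Upper fence = Q3 + 1.5·IQR = 2271.00 + 1359.00 = 3630.00.
3915 > 3630.00 → outlier.
5399 > 3630.00 → outlier.
All remaining values lie within [6.00, 3630.00].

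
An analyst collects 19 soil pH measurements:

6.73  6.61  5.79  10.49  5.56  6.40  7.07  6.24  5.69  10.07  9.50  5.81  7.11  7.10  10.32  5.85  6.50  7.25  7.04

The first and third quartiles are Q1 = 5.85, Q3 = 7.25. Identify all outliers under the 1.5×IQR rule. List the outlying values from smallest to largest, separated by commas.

IQR = Q3 − Q1 = 7.25 − 5.85 = 1.40.
Lower fence = Q1 − 1.5·IQR = 5.85 − 2.10 = 3.75.
Upper fence = Q3 + 1.5·IQR = 7.25 + 2.10 = 9.35.
9.50 > 9.35 → outlier.
10.07 > 9.35 → outlier.
10.32 > 9.35 → outlier.
10.49 > 9.35 → outlier.
All remaining values lie within [3.75, 9.35].

9.50, 10.07, 10.32, 10.49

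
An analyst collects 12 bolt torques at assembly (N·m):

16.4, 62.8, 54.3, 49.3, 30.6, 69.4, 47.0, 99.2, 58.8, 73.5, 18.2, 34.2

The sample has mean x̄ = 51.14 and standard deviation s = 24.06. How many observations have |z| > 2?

0

Cutoffs: x̄ ± 2s = [3.02, 99.26].
Every value lies within the cutoffs.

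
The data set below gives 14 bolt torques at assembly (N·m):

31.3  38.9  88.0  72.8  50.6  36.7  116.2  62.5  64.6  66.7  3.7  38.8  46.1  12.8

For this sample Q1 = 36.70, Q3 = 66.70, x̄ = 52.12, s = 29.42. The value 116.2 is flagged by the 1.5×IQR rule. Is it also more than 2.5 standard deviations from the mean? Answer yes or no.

z = (116.2 − 52.12) / 29.42 = 2.18.
|z| = 2.18 ≤ 2.5.

no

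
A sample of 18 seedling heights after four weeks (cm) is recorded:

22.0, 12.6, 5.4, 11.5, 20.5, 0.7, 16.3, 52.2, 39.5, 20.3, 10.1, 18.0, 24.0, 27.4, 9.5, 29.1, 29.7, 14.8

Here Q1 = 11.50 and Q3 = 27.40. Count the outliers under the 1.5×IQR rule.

1

IQR = 15.90; fences at 11.50 − 23.85 = -12.35 and 27.40 + 23.85 = 51.25.
Outside the cutoffs: 52.2.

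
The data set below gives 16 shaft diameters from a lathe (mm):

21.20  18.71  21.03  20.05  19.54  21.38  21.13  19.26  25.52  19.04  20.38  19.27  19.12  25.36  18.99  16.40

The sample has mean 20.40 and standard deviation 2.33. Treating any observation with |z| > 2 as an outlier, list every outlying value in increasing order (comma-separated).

25.36, 25.52

Cutoffs at x̄ ± 2s: 20.40 ± 2·2.33 = [15.74, 25.06].
25.36: z = 2.13, |z| > 2 → outlier.
25.52: z = 2.20, |z| > 2 → outlier.
Every other value lies within [15.74, 25.06].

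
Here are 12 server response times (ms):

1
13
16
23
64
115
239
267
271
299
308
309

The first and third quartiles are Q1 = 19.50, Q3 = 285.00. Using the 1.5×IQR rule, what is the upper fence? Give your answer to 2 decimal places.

683.25

IQR = Q3 − Q1 = 285.00 − 19.50 = 265.50.
Lower fence = Q1 − 1.5·IQR = 19.50 − 398.25 = -378.75.
Upper fence = Q3 + 1.5·IQR = 285.00 + 398.25 = 683.25.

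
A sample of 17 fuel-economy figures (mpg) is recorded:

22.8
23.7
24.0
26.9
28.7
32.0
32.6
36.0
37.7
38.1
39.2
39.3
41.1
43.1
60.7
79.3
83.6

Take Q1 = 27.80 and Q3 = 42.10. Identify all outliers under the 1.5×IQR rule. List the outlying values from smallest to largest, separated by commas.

79.3, 83.6

IQR = Q3 − Q1 = 42.10 − 27.80 = 14.30.
Lower fence = Q1 − 1.5·IQR = 27.80 − 21.45 = 6.35.
Upper fence = Q3 + 1.5·IQR = 42.10 + 21.45 = 63.55.
79.3 > 63.55 → outlier.
83.6 > 63.55 → outlier.
All remaining values lie within [6.35, 63.55].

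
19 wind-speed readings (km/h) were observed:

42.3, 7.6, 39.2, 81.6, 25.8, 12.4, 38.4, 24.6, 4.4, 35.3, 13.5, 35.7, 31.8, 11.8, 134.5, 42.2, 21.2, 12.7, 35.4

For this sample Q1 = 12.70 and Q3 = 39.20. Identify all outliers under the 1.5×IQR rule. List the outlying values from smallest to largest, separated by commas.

81.6, 134.5

IQR = Q3 − Q1 = 39.20 − 12.70 = 26.50.
Lower fence = Q1 − 1.5·IQR = 12.70 − 39.75 = -27.05.
Upper fence = Q3 + 1.5·IQR = 39.20 + 39.75 = 78.95.
81.6 > 78.95 → outlier.
134.5 > 78.95 → outlier.
All remaining values lie within [-27.05, 78.95].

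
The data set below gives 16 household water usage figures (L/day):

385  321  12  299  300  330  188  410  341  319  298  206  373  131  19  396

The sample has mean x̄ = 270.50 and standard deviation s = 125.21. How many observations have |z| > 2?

Cutoffs: x̄ ± 2s = [20.08, 520.92].
Outside the cutoffs: 12, 19.

2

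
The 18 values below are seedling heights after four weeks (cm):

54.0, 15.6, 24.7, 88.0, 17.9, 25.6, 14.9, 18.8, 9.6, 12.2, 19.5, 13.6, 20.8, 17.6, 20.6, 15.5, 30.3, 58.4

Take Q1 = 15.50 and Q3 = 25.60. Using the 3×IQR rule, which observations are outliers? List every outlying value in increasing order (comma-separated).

58.4, 88.0

IQR = Q3 − Q1 = 25.60 − 15.50 = 10.10.
Lower fence = Q1 − 3·IQR = 15.50 − 30.30 = -14.80.
Upper fence = Q3 + 3·IQR = 25.60 + 30.30 = 55.90.
58.4 > 55.90 → outlier.
88.0 > 55.90 → outlier.
All remaining values lie within [-14.80, 55.90].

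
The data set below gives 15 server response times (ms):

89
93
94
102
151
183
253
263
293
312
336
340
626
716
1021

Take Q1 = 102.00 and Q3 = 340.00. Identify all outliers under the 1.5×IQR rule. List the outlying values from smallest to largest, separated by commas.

IQR = Q3 − Q1 = 340.00 − 102.00 = 238.00.
Lower fence = Q1 − 1.5·IQR = 102.00 − 357.00 = -255.00.
Upper fence = Q3 + 1.5·IQR = 340.00 + 357.00 = 697.00.
716 > 697.00 → outlier.
1021 > 697.00 → outlier.
All remaining values lie within [-255.00, 697.00].

716, 1021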